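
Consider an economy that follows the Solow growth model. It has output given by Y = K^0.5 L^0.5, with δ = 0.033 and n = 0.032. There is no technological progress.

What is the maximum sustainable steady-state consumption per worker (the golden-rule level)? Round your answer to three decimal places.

At the golden rule, f'(k) = n + δ, so α·k^(α−1) = n + δ and k_gold = (α/(n + δ))^(1/(1−α)).
k_gold = (0.5/0.065)^(1/0.5) = 7.6923^2 ≈ 59.1715
c_gold = f(k_gold) − (n + δ)·k_gold = 7.6923 − 0.065×59.1715 ≈ 3.8462

c_gold ≈ 3.846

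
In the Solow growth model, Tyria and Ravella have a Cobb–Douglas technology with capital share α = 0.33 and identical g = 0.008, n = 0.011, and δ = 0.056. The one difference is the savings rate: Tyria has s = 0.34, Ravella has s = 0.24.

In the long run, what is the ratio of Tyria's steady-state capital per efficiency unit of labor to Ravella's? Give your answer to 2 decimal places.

Steady-state k* = [s/(n + g + δ)]^(1/(1−α)), so the ratio is [ (s_T/(n + g + δ)_T) / (s_R/(n + g + δ)_R) ]^1.4925.
s_T/(n + g + δ)_T = 0.34/0.075 = 4.5333; s_R/(n + g + δ)_R = 0.24/0.075 = 3.2000.
Ratio = (4.5333/3.2000)^1.4925 = 1.4167^1.4925 ≈ 1.6818

ratio ≈ 1.68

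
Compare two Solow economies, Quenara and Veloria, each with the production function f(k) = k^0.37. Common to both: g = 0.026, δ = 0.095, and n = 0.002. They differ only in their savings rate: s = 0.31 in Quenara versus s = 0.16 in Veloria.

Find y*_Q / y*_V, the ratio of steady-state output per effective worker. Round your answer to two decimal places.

y*_Q / y*_V ≈ 1.47

Steady-state y* = [s/(n + g + δ)]^(α/(1−α)), so the ratio is [ (s_Q/(n + g + δ)_Q) / (s_V/(n + g + δ)_V) ]^0.5873.
s_Q/(n + g + δ)_Q = 0.31/0.123 = 2.5203; s_V/(n + g + δ)_V = 0.16/0.123 = 1.3008.
Ratio = (2.5203/1.3008)^0.5873 = 1.9375^0.5873 ≈ 1.4747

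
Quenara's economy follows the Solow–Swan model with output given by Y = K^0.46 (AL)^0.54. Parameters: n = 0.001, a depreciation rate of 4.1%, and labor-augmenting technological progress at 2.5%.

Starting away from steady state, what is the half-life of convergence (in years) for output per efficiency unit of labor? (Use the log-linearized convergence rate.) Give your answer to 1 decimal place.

Near the steady state the convergence rate is λ = (1 − α)(n + g + δ).
λ = (1 − 0.46) × 0.067 = 0.54 × 0.067 = 0.03618
Half-life = ln 2 / λ = 0.6931 / 0.03618 ≈ 19.16 years

t_½ ≈ 19.2 years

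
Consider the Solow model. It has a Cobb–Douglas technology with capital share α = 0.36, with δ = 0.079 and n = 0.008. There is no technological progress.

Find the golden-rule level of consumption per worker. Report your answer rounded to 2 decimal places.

c_gold ≈ 1.42

At the golden rule, f'(k) = n + δ, so α·k^(α−1) = n + δ and k_gold = (α/(n + δ))^(1/(1−α)).
k_gold = (0.36/0.087)^(1/0.64) = 4.1379^1.5625 ≈ 9.1985
c_gold = f(k_gold) − (n + δ)·k_gold = 2.2230 − 0.087×9.1985 ≈ 1.4227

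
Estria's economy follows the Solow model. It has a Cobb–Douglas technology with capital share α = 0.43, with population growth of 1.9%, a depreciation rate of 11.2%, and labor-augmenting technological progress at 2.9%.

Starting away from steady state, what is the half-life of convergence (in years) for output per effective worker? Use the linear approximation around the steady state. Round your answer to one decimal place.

t_½ ≈ 7.6 years

Near the steady state the convergence rate is λ = (1 − α)(n + g + δ).
λ = (1 − 0.43) × 0.160 = 0.57 × 0.160 = 0.0912
Half-life = ln 2 / λ = 0.6931 / 0.0912 ≈ 7.60 years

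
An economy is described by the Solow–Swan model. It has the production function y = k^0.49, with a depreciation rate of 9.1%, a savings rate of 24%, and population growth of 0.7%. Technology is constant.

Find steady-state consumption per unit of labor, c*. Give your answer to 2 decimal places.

In steady state, investment equals break-even investment: s·k^α = (n + δ)·k.
Dividing both sides by k: k^(1−α) = s / (n + δ).
k^0.51 = 0.24 / (0.007 + 0.091) = 0.24 / 0.098 = 2.4490
k* = 2.4490^(1/0.51) ≈ 5.7906
y* = (k*)^α = 5.7906^0.49 ≈ 2.3645
c* = (1 − s)·y* = (1 − 0.24) × 2.3645 ≈ 1.7970

c* ≈ 1.80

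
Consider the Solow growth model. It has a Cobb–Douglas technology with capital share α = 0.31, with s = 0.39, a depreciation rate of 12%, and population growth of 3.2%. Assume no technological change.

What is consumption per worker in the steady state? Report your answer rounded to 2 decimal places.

Steady state requires s·f(k) = (n + δ)·k, i.e. s·k^α = (n + δ)·k.
Rearranging, k^(1−α) = s / (n + δ).
k^0.69 = 0.39 / (0.032 + 0.120) = 0.39 / 0.152 = 2.5658
k* = 2.5658^(1/0.69) ≈ 3.9181
y* = (k*)^α = 3.9181^0.31 ≈ 1.5271
c* = (1 − s)·y* = (1 − 0.39) × 1.5271 ≈ 0.9315

c* = 0.93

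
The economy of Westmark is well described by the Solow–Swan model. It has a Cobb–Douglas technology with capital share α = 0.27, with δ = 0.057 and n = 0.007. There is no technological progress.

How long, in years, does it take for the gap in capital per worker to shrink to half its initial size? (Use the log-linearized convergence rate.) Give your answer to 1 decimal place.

t_½ ≈ 14.8 years

Near the steady state the convergence rate is λ = (1 − α)(n + δ).
λ = (1 − 0.27) × 0.064 = 0.73 × 0.064 = 0.04672
Half-life = ln 2 / λ = 0.6931 / 0.04672 ≈ 14.84 years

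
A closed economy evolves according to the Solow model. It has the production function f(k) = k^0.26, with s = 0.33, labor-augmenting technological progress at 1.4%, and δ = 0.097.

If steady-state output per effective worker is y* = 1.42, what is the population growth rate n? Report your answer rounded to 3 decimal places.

n ≈ 0.011

In steady state, investment equals break-even investment: s·k^α = (n + g + δ)·k.
Since y* = [s/(n + g + δ)]^(α/(1−α)), we have s/(n + g + δ) = (y*)^((1−α)/α) = 1.42^2.8462 = 2.7130.
Therefore n + g + δ = s / 2.7130 = 0.33 / 2.7130 = 0.1216, so n = 0.1216 − 0.111 = 0.0106.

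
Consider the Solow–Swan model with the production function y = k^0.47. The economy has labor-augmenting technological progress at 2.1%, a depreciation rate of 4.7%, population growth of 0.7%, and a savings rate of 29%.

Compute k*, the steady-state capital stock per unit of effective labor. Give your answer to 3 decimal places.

Steady state requires s·f(k) = (n + g + δ)·k, i.e. s·k^α = (n + g + δ)·k.
Rearranging, k^(1−α) = s / (n + g + δ).
k^0.53 = 0.29 / (0.007 + 0.021 + 0.047) = 0.29 / 0.075 = 3.8667
k* = 3.8667^(1/0.53) ≈ 12.8289

k* = 12.829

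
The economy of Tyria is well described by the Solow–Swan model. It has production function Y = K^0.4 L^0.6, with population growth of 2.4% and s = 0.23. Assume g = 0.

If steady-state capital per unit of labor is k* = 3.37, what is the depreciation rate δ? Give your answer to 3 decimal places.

δ ≈ 0.087

At the steady state, Δk = 0, so s·k^α = (n + δ)·k.
So s / (n + δ) = (k*)^(1−α) = 3.37^0.6 = 2.0729.
Therefore n + δ = s / 2.0729 = 0.23 / 2.0729 = 0.1110, so δ = 0.1110 − 0.024 = 0.0870.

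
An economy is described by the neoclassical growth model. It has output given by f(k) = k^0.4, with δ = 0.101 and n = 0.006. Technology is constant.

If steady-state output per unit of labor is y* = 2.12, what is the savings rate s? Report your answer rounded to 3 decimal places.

s ≈ 0.330

In steady state, investment equals break-even investment: s·k^α = (n + δ)·k.
Since y* = [s/(n + δ)]^(α/(1−α)), we have s/(n + δ) = (y*)^((1−α)/α) = 2.12^1.5 = 3.0868.
Therefore s = 3.0868 × (n + δ) = 3.0868 × 0.107 = 0.3303.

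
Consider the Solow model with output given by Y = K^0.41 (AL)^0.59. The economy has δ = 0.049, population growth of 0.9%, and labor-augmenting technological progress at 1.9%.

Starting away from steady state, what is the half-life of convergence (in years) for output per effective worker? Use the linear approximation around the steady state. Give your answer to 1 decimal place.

half-life ≈ 15.3 years

Near the steady state the convergence rate is λ = (1 − α)(n + g + δ).
λ = (1 − 0.41) × 0.077 = 0.59 × 0.077 = 0.04543
Half-life = ln 2 / λ = 0.6931 / 0.04543 ≈ 15.26 years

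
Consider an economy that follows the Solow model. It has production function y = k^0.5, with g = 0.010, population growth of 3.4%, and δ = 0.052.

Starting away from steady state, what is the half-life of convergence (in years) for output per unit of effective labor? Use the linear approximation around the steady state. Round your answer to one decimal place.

t_½ ≈ 14.4 years

Near the steady state the convergence rate is λ = (1 − α)(n + g + δ).
λ = (1 − 0.5) × 0.096 = 0.5 × 0.096 = 0.0480
Half-life = ln 2 / λ = 0.6931 / 0.0480 ≈ 14.44 years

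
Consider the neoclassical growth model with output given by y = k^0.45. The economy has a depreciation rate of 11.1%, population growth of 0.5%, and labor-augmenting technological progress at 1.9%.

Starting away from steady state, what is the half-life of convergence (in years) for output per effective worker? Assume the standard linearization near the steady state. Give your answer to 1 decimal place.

t_½ ≈ 9.3 years

Near the steady state the convergence rate is λ = (1 − α)(n + g + δ).
λ = (1 − 0.45) × 0.135 = 0.55 × 0.135 = 0.07425
Half-life = ln 2 / λ = 0.6931 / 0.07425 ≈ 9.33 years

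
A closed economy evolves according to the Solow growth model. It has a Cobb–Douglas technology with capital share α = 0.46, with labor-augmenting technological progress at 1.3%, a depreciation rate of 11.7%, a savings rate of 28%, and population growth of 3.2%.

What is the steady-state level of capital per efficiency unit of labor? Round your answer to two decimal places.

k* = 2.75

Steady state requires s·f(k) = (n + g + δ)·k, i.e. s·k^α = (n + g + δ)·k.
Rearranging, k^(1−α) = s / (n + g + δ).
k^0.54 = 0.28 / (0.032 + 0.013 + 0.117) = 0.28 / 0.162 = 1.7284
k* = 1.7284^(1/0.54) ≈ 2.7547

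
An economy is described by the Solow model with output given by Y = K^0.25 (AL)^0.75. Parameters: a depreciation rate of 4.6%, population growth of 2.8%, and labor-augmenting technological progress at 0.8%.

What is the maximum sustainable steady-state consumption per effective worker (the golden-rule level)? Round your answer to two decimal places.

c_gold ≈ 1.09

At the golden rule, f'(k) = n + g + δ, so α·k^(α−1) = n + g + δ and k_gold = (α/(n + g + δ))^(1/(1−α)).
k_gold = (0.25/0.082)^(1/0.75) = 3.0488^1.3333 ≈ 4.4207
c_gold = f(k_gold) − (n + g + δ)·k_gold = 1.4500 − 0.082×4.4207 ≈ 1.0875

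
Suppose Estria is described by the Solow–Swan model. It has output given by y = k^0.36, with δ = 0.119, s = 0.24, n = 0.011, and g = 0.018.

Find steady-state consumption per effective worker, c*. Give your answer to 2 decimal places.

At the steady state, Δk = 0, so s·k^α = (n + g + δ)·k.
Rearranging, k^(1−α) = s / (n + g + δ).
k^0.64 = 0.24 / (0.011 + 0.018 + 0.119) = 0.24 / 0.148 = 1.6216
k* = 1.6216^(1/0.64) ≈ 2.1283
y* = (k*)^α = 2.1283^0.36 ≈ 1.3125
c* = (1 − s)·y* = (1 − 0.24) × 1.3125 ≈ 0.9975

c* = 1.00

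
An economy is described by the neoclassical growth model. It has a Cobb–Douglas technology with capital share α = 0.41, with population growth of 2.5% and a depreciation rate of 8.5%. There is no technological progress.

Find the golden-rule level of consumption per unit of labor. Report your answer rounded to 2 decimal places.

c_gold ≈ 1.47

At the golden rule, f'(k) = n + δ, so α·k^(α−1) = n + δ and k_gold = (α/(n + δ))^(1/(1−α)).
k_gold = (0.41/0.110)^(1/0.59) = 3.7273^1.6949 ≈ 9.2994
c_gold = f(k_gold) − (n + δ)·k_gold = 2.4950 − 0.110×9.2994 ≈ 1.4721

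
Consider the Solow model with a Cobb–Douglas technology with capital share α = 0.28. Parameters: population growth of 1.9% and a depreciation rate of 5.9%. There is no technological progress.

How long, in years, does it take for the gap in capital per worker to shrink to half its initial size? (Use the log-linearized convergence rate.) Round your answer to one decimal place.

Near the steady state the convergence rate is λ = (1 − α)(n + δ).
λ = (1 − 0.28) × 0.078 = 0.72 × 0.078 = 0.05616
Half-life = ln 2 / λ = 0.6931 / 0.05616 ≈ 12.34 years

half-life ≈ 12.3 years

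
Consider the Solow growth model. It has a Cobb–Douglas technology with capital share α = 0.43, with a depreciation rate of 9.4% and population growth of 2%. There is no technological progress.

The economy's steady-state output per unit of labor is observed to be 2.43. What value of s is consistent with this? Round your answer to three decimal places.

s ≈ 0.370

Steady state requires s·f(k) = (n + δ)·k, i.e. s·k^α = (n + δ)·k.
Since y* = [s/(n + δ)]^(α/(1−α)), we have s/(n + δ) = (y*)^((1−α)/α) = 2.43^1.3256 = 3.2446.
Therefore s = 3.2446 × (n + δ) = 3.2446 × 0.114 = 0.3699.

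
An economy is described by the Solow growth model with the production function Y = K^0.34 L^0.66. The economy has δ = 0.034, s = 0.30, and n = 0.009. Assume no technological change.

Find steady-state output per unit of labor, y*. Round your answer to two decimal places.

y* = 2.72

Steady state requires s·f(k) = (n + δ)·k, i.e. s·k^α = (n + δ)·k.
Dividing both sides by k: k^(1−α) = s / (n + δ).
k^0.66 = 0.30 / (0.009 + 0.034) = 0.30 / 0.043 = 6.9767
k* = 6.9767^(1/0.66) ≈ 18.9783
y* = (k*)^α = 18.9783^0.34 ≈ 2.7202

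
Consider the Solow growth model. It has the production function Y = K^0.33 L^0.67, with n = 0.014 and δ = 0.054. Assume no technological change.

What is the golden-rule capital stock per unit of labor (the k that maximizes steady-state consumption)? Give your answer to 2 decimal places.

The golden rule sets f'(k) = n + δ, i.e. α·k^(α−1) = n + δ.
So k^(1−α) = α / (n + δ) = 0.33 / 0.068 = 4.8529.
k_gold = 4.8529^(1/0.67) ≈ 10.5653

k_gold ≈ 10.57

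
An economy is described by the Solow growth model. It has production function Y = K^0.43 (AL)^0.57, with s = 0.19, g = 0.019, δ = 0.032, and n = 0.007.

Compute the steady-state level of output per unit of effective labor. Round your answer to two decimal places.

In steady state, investment equals break-even investment: s·k^α = (n + g + δ)·k.
Rearranging, k^(1−α) = s / (n + g + δ).
k^0.57 = 0.19 / (0.007 + 0.019 + 0.032) = 0.19 / 0.058 = 3.2759
k* = 3.2759^(1/0.57) ≈ 8.0184
y* = (k*)^α = 8.0184^0.43 ≈ 2.4477

y* ≈ 2.45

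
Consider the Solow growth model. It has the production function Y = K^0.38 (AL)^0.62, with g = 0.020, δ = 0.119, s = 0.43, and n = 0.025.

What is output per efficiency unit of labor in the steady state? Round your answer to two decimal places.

Steady state requires s·f(k) = (n + g + δ)·k, i.e. s·k^α = (n + g + δ)·k.
Dividing both sides by k: k^(1−α) = s / (n + g + δ).
k^0.62 = 0.43 / (0.025 + 0.020 + 0.119) = 0.43 / 0.164 = 2.6220
k* = 2.6220^(1/0.62) ≈ 4.7338
y* = (k*)^α = 4.7338^0.38 ≈ 1.8054

y* = 1.81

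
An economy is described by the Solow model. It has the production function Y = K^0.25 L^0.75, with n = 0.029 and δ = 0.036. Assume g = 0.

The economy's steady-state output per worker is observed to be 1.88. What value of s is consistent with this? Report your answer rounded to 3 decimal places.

In steady state, investment equals break-even investment: s·k^α = (n + δ)·k.
Since y* = [s/(n + δ)]^(α/(1−α)), we have s/(n + δ) = (y*)^((1−α)/α) = 1.88^3 = 6.6447.
Therefore s = 6.6447 × (n + δ) = 6.6447 × 0.065 = 0.4319.

s ≈ 0.432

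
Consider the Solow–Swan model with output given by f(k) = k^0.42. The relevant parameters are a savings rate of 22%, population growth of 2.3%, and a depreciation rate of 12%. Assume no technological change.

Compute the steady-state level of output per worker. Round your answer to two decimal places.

y* ≈ 1.37

At the steady state, Δk = 0, so s·k^α = (n + δ)·k.
Dividing both sides by k: k^(1−α) = s / (n + δ).
k^0.58 = 0.22 / (0.023 + 0.120) = 0.22 / 0.143 = 1.5385
k* = 1.5385^(1/0.58) ≈ 2.1018
y* = (k*)^α = 2.1018^0.42 ≈ 1.3661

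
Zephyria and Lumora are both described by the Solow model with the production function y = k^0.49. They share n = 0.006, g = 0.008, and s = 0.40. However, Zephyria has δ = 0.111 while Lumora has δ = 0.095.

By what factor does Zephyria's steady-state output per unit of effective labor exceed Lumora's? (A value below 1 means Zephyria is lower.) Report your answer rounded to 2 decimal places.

y*_Z / y*_L ≈ 0.88

Steady-state y* = [s/(n + g + δ)]^(α/(1−α)), so the ratio is [ (s_Z/(n + g + δ)_Z) / (s_L/(n + g + δ)_L) ]^0.9608.
s_Z/(n + g + δ)_Z = 0.40/0.125 = 3.2000; s_L/(n + g + δ)_L = 0.40/0.109 = 3.6697.
Ratio = (3.2000/3.6697)^0.9608 = 0.8720^0.9608 ≈ 0.8767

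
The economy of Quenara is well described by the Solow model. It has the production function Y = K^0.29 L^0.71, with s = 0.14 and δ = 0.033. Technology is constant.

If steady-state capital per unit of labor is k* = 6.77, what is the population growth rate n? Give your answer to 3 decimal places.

n ≈ 0.003

At the steady state, Δk = 0, so s·k^α = (n + δ)·k.
So s / (n + δ) = (k*)^(1−α) = 6.77^0.71 = 3.8879.
Therefore n + δ = s / 3.8879 = 0.14 / 3.8879 = 0.0360, so n = 0.0360 − 0.033 = 0.0030.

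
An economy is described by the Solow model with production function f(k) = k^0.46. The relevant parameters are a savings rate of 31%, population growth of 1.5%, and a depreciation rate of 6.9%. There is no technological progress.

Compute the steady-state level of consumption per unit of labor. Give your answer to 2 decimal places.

c* = 2.10

Steady state requires s·f(k) = (n + δ)·k, i.e. s·k^α = (n + δ)·k.
Rearranging, k^(1−α) = s / (n + δ).
k^0.54 = 0.31 / (0.015 + 0.069) = 0.31 / 0.084 = 3.6905
k* = 3.6905^(1/0.54) ≈ 11.2243
y* = (k*)^α = 11.2243^0.46 ≈ 3.0414
c* = (1 − s)·y* = (1 − 0.31) × 3.0414 ≈ 2.0986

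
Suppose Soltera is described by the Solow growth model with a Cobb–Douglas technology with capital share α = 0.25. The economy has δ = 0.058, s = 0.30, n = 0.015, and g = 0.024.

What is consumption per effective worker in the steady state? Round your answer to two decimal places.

In steady state, investment equals break-even investment: s·k^α = (n + g + δ)·k.
Rearranging, k^(1−α) = s / (n + g + δ).
k^0.75 = 0.30 / (0.015 + 0.024 + 0.058) = 0.30 / 0.097 = 3.0928
k* = 3.0928^(1/0.75) ≈ 4.5061
y* = (k*)^α = 4.5061^0.25 ≈ 1.4570
c* = (1 − s)·y* = (1 − 0.30) × 1.4570 ≈ 1.0199

c* ≈ 1.02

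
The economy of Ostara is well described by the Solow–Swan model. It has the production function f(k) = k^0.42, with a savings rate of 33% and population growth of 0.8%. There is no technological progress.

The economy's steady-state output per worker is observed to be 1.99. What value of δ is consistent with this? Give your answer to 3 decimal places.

δ ≈ 0.120

Steady state requires s·f(k) = (n + δ)·k, i.e. s·k^α = (n + δ)·k.
Since y* = [s/(n + δ)]^(α/(1−α)), we have s/(n + δ) = (y*)^((1−α)/α) = 1.99^1.381 = 2.5865.
Therefore n + δ = s / 2.5865 = 0.33 / 2.5865 = 0.1276, so δ = 0.1276 − 0.008 = 0.1196.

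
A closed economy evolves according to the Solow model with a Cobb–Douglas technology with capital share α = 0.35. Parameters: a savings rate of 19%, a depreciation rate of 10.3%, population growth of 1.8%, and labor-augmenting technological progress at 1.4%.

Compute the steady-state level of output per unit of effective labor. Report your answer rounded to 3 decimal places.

At the steady state, Δk = 0, so s·k^α = (n + g + δ)·k.
Dividing both sides by k: k^(1−α) = s / (n + g + δ).
k^0.65 = 0.19 / (0.018 + 0.014 + 0.103) = 0.19 / 0.135 = 1.4074
k* = 1.4074^(1/0.65) ≈ 1.6917
y* = (k*)^α = 1.6917^0.35 ≈ 1.2020

y* ≈ 1.202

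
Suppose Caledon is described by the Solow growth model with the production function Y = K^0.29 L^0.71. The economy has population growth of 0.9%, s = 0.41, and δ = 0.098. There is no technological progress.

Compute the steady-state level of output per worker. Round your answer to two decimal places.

y* ≈ 1.73

Steady state requires s·f(k) = (n + δ)·k, i.e. s·k^α = (n + δ)·k.
Dividing both sides by k: k^(1−α) = s / (n + δ).
k^0.71 = 0.41 / (0.009 + 0.098) = 0.41 / 0.107 = 3.8318
k* = 3.8318^(1/0.71) ≈ 6.6328
y* = (k*)^α = 6.6328^0.29 ≈ 1.7310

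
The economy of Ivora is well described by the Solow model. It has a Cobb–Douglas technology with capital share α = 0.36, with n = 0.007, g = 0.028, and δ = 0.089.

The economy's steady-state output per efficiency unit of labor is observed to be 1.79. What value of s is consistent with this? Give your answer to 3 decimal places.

In steady state, investment equals break-even investment: s·k^α = (n + g + δ)·k.
Since y* = [s/(n + g + δ)]^(α/(1−α)), we have s/(n + g + δ) = (y*)^((1−α)/α) = 1.79^1.7778 = 2.8153.
Therefore s = 2.8153 × (n + g + δ) = 2.8153 × 0.124 = 0.3491.

s ≈ 0.349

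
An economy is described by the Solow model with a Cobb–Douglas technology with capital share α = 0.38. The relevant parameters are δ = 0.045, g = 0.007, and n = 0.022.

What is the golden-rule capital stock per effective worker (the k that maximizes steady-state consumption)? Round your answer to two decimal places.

k_gold ≈ 14.00

The golden rule sets f'(k) = n + g + δ, i.e. α·k^(α−1) = n + g + δ.
So k^(1−α) = α / (n + g + δ) = 0.38 / 0.074 = 5.1351.
k_gold = 5.1351^(1/0.62) ≈ 13.9974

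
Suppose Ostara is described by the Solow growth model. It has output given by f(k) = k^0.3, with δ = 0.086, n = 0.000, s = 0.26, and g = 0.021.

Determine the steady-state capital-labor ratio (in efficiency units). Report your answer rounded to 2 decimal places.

At the steady state, Δk = 0, so s·k^α = (n + g + δ)·k.
Dividing both sides by k: k^(1−α) = s / (n + g + δ).
k^0.7 = 0.26 / (0.000 + 0.021 + 0.086) = 0.26 / 0.107 = 2.4299
k* = 2.4299^(1/0.7) ≈ 3.5550

k* ≈ 3.56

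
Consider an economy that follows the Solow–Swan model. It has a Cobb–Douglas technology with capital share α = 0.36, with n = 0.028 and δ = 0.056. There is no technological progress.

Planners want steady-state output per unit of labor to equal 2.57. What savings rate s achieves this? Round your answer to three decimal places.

Steady state requires s·f(k) = (n + δ)·k, i.e. s·k^α = (n + δ)·k.
Since y* = [s/(n + δ)]^(α/(1−α)), we have s/(n + δ) = (y*)^((1−α)/α) = 2.57^1.7778 = 5.3552.
Therefore s = 5.3552 × (n + δ) = 5.3552 × 0.084 = 0.4498.

s ≈ 0.450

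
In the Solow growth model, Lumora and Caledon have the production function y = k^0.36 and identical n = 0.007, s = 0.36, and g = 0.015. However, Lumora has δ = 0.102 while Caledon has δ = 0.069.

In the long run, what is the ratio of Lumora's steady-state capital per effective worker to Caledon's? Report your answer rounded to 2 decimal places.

ratio ≈ 0.62

Steady-state k* = [s/(n + g + δ)]^(1/(1−α)), so the ratio is [ (s_L/(n + g + δ)_L) / (s_C/(n + g + δ)_C) ]^1.5625.
s_L/(n + g + δ)_L = 0.36/0.124 = 2.9032; s_C/(n + g + δ)_C = 0.36/0.091 = 3.9560.
Ratio = (2.9032/3.9560)^1.5625 = 0.7339^1.5625 ≈ 0.6167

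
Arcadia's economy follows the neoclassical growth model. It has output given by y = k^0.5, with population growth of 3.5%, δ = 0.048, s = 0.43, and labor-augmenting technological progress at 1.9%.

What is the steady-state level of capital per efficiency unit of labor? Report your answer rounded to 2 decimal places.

k* = 17.77

At the steady state, Δk = 0, so s·k^α = (n + g + δ)·k.
Dividing both sides by k: k^(1−α) = s / (n + g + δ).
k^0.5 = 0.43 / (0.035 + 0.019 + 0.048) = 0.43 / 0.102 = 4.2157
k* = 4.2157^(1/0.5) ≈ 17.7721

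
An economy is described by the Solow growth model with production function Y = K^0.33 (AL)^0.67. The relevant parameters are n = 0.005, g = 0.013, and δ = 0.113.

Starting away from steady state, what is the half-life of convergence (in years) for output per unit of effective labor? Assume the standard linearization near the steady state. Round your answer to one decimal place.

Near the steady state the convergence rate is λ = (1 − α)(n + g + δ).
λ = (1 − 0.33) × 0.131 = 0.67 × 0.131 = 0.08777
Half-life = ln 2 / λ = 0.6931 / 0.08777 ≈ 7.90 years

half-life ≈ 7.9 years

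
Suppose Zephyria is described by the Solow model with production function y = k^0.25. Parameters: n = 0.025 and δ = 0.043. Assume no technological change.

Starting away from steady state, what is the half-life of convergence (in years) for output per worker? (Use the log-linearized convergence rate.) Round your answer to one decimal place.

t_½ ≈ 13.6 years

Near the steady state the convergence rate is λ = (1 − α)(n + δ).
λ = (1 − 0.25) × 0.068 = 0.75 × 0.068 = 0.0510
Half-life = ln 2 / λ = 0.6931 / 0.0510 ≈ 13.59 years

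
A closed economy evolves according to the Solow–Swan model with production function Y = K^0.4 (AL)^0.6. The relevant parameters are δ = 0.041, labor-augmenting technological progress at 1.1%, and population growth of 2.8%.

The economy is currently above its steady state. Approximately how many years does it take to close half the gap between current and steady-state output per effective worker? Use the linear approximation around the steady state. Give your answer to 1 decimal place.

Near the steady state the convergence rate is λ = (1 − α)(n + g + δ).
λ = (1 − 0.4) × 0.080 = 0.6 × 0.080 = 0.0480
Half-life = ln 2 / λ = 0.6931 / 0.0480 ≈ 14.44 years

about 14.4 years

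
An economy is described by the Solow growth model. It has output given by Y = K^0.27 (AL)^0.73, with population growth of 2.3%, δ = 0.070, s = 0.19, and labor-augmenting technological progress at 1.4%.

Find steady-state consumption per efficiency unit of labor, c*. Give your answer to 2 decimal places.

c* = 1.00

Steady state requires s·f(k) = (n + g + δ)·k, i.e. s·k^α = (n + g + δ)·k.
Dividing both sides by k: k^(1−α) = s / (n + g + δ).
k^0.73 = 0.19 / (0.023 + 0.014 + 0.070) = 0.19 / 0.107 = 1.7757
k* = 1.7757^(1/0.73) ≈ 2.1958
y* = (k*)^α = 2.1958^0.27 ≈ 1.2366
c* = (1 − s)·y* = (1 − 0.19) × 1.2366 ≈ 1.0016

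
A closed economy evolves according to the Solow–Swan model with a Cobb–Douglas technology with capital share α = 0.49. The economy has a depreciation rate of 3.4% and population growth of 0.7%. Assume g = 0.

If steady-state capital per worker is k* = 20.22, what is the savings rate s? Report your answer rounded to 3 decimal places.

s ≈ 0.190

At the steady state, Δk = 0, so s·k^α = (n + δ)·k.
So s / (n + δ) = (k*)^(1−α) = 20.22^0.51 = 4.6339.
Therefore s = 4.6339 × (n + δ) = 4.6339 × 0.041 = 0.1900.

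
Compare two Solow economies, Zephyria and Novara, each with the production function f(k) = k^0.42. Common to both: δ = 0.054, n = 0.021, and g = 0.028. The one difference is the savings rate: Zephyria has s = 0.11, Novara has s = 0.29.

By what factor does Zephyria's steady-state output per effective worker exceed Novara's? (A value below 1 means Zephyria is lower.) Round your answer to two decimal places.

Steady-state y* = [s/(n + g + δ)]^(α/(1−α)), so the ratio is [ (s_Z/(n + g + δ)_Z) / (s_N/(n + g + δ)_N) ]^0.7241.
s_Z/(n + g + δ)_Z = 0.11/0.103 = 1.0680; s_N/(n + g + δ)_N = 0.29/0.103 = 2.8155.
Ratio = (1.0680/2.8155)^0.7241 = 0.3793^0.7241 ≈ 0.4956

y*_Z / y*_N ≈ 0.50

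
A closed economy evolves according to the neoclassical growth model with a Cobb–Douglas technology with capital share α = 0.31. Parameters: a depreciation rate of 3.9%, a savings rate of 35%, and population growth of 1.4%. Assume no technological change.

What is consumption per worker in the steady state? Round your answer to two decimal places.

In steady state, investment equals break-even investment: s·k^α = (n + δ)·k.
Dividing both sides by k: k^(1−α) = s / (n + δ).
k^0.69 = 0.35 / (0.014 + 0.039) = 0.35 / 0.053 = 6.6038
k* = 6.6038^(1/0.69) ≈ 15.4208
y* = (k*)^α = 15.4208^0.31 ≈ 2.3351
c* = (1 − s)·y* = (1 − 0.35) × 2.3351 ≈ 1.5178

c* = 1.52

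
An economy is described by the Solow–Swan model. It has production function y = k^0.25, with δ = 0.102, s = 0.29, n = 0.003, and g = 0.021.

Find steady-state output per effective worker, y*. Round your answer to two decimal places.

y* = 1.32

In steady state, investment equals break-even investment: s·k^α = (n + g + δ)·k.
Dividing both sides by k: k^(1−α) = s / (n + g + δ).
k^0.75 = 0.29 / (0.003 + 0.021 + 0.102) = 0.29 / 0.126 = 2.3016
k* = 2.3016^(1/0.75) ≈ 3.0388
y* = (k*)^α = 3.0388^0.25 ≈ 1.3203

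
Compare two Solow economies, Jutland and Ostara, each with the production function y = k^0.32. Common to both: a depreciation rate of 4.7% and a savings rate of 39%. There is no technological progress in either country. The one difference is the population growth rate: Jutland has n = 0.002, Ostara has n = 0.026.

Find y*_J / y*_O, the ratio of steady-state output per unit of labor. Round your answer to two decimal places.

ratio ≈ 1.21

Steady-state y* = [s/(n + δ)]^(α/(1−α)), so the ratio is [ (s_J/(n + δ)_J) / (s_O/(n + δ)_O) ]^0.4706.
s_J/(n + δ)_J = 0.39/0.049 = 7.9592; s_O/(n + δ)_O = 0.39/0.073 = 5.3425.
Ratio = (7.9592/5.3425)^0.4706 = 1.4898^0.4706 ≈ 1.2064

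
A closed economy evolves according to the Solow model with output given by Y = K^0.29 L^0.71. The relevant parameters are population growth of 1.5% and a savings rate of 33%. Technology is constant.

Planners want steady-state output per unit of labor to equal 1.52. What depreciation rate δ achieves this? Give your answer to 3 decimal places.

At the steady state, Δk = 0, so s·k^α = (n + δ)·k.
Since y* = [s/(n + δ)]^(α/(1−α)), we have s/(n + δ) = (y*)^((1−α)/α) = 1.52^2.4483 = 2.7875.
Therefore n + δ = s / 2.7875 = 0.33 / 2.7875 = 0.1184, so δ = 0.1184 − 0.015 = 0.1034.

δ ≈ 0.103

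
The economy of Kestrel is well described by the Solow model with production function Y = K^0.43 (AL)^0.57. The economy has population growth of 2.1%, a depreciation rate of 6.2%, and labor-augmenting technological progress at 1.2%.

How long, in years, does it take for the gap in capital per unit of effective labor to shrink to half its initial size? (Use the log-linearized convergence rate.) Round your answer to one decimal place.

half-life ≈ 12.8 years

Near the steady state the convergence rate is λ = (1 − α)(n + g + δ).
λ = (1 − 0.43) × 0.095 = 0.57 × 0.095 = 0.05415
Half-life = ln 2 / λ = 0.6931 / 0.05415 ≈ 12.80 years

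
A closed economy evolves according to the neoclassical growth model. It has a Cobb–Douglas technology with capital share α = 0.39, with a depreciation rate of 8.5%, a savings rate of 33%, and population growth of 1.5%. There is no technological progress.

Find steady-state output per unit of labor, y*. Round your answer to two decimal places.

Steady state requires s·f(k) = (n + δ)·k, i.e. s·k^α = (n + δ)·k.
Dividing both sides by k: k^(1−α) = s / (n + δ).
k^0.61 = 0.33 / (0.015 + 0.085) = 0.33 / 0.100 = 3.3000
k* = 3.3000^(1/0.61) ≈ 7.0798
y* = (k*)^α = 7.0798^0.39 ≈ 2.1454

y* ≈ 2.15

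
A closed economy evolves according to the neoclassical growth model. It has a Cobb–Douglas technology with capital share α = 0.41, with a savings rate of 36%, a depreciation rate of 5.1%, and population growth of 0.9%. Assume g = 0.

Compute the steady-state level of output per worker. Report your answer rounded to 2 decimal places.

y* ≈ 3.47

Steady state requires s·f(k) = (n + δ)·k, i.e. s·k^α = (n + δ)·k.
Rearranging, k^(1−α) = s / (n + δ).
k^0.59 = 0.36 / (0.009 + 0.051) = 0.36 / 0.060 = 6.0000
k* = 6.0000^(1/0.59) ≈ 20.8401
y* = (k*)^α = 20.8401^0.41 ≈ 3.4734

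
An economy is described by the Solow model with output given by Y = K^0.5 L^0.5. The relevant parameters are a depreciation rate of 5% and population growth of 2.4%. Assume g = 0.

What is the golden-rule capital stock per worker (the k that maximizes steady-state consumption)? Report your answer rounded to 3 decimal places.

k_gold ≈ 45.654

The golden rule sets f'(k) = n + δ, i.e. α·k^(α−1) = n + δ.
So k^(1−α) = α / (n + δ) = 0.5 / 0.074 = 6.7568.
k_gold = 6.7568^(1/0.5) ≈ 45.6543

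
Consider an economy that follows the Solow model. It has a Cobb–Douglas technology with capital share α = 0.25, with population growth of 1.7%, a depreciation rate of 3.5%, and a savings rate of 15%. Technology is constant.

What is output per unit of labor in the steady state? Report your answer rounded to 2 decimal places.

At the steady state, Δk = 0, so s·k^α = (n + δ)·k.
Rearranging, k^(1−α) = s / (n + δ).
k^0.75 = 0.15 / (0.017 + 0.035) = 0.15 / 0.052 = 2.8846
k* = 2.8846^(1/0.75) ≈ 4.1063
y* = (k*)^α = 4.1063^0.25 ≈ 1.4235

y* ≈ 1.42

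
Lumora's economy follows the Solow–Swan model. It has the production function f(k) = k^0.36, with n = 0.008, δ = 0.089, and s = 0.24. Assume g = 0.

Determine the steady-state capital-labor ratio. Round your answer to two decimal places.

k* = 4.12

Steady state requires s·f(k) = (n + δ)·k, i.e. s·k^α = (n + δ)·k.
Rearranging, k^(1−α) = s / (n + δ).
k^0.64 = 0.24 / (0.008 + 0.089) = 0.24 / 0.097 = 2.4742
k* = 2.4742^(1/0.64) ≈ 4.1185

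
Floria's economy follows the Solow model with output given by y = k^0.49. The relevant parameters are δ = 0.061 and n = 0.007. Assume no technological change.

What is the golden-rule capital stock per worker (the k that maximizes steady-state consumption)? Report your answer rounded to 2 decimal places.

k_gold ≈ 48.06

The golden rule sets f'(k) = n + δ, i.e. α·k^(α−1) = n + δ.
So k^(1−α) = α / (n + δ) = 0.49 / 0.068 = 7.2059.
k_gold = 7.2059^(1/0.51) ≈ 48.0553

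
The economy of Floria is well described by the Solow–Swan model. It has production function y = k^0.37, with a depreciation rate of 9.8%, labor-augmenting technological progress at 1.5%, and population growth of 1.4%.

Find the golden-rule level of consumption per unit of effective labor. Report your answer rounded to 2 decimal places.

c_gold ≈ 1.18

At the golden rule, f'(k) = n + g + δ, so α·k^(α−1) = n + g + δ and k_gold = (α/(n + g + δ))^(1/(1−α)).
k_gold = (0.37/0.127)^(1/0.63) = 2.9134^1.5873 ≈ 5.4594
c_gold = f(k_gold) − (n + g + δ)·k_gold = 1.8739 − 0.127×5.4594 ≈ 1.1806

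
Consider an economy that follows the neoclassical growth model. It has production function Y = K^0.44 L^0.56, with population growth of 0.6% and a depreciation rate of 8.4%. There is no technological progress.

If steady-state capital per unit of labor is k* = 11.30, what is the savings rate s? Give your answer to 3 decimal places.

s ≈ 0.350

In steady state, investment equals break-even investment: s·k^α = (n + δ)·k.
So s / (n + δ) = (k*)^(1−α) = 11.30^0.56 = 3.8880.
Therefore s = 3.8880 × (n + δ) = 3.8880 × 0.090 = 0.3499.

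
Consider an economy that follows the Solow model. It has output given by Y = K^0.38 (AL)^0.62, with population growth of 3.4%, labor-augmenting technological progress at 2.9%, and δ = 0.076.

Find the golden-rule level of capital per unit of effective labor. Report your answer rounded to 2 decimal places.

k_gold ≈ 5.06

The golden rule sets f'(k) = n + g + δ, i.e. α·k^(α−1) = n + g + δ.
So k^(1−α) = α / (n + g + δ) = 0.38 / 0.139 = 2.7338.
k_gold = 2.7338^(1/0.62) ≈ 5.0636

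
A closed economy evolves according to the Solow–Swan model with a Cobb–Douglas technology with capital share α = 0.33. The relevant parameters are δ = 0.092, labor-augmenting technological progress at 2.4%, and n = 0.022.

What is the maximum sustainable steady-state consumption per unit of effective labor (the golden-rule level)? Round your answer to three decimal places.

c_gold ≈ 1.029

At the golden rule, f'(k) = n + g + δ, so α·k^(α−1) = n + g + δ and k_gold = (α/(n + g + δ))^(1/(1−α)).
k_gold = (0.33/0.138)^(1/0.67) = 2.3913^1.4925 ≈ 3.6738
c_gold = f(k_gold) − (n + g + δ)·k_gold = 1.5363 − 0.138×3.6738 ≈ 1.0293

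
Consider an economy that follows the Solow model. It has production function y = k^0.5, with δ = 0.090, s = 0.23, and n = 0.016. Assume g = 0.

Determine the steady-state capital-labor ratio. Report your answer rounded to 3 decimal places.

Steady state requires s·f(k) = (n + δ)·k, i.e. s·k^α = (n + δ)·k.
Rearranging, k^(1−α) = s / (n + δ).
k^0.5 = 0.23 / (0.016 + 0.090) = 0.23 / 0.106 = 2.1698
k* = 2.1698^(1/0.5) ≈ 4.7080

k* ≈ 4.708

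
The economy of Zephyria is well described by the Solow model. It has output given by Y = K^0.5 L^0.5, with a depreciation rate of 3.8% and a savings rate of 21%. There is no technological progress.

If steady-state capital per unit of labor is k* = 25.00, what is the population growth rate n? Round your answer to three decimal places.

Steady state requires s·f(k) = (n + δ)·k, i.e. s·k^α = (n + δ)·k.
So s / (n + δ) = (k*)^(1−α) = 25.00^0.5 = 5.0000.
Therefore n + δ = s / 5.0000 = 0.21 / 5.0000 = 0.0420, so n = 0.0420 − 0.038 = 0.0040.

n ≈ 0.004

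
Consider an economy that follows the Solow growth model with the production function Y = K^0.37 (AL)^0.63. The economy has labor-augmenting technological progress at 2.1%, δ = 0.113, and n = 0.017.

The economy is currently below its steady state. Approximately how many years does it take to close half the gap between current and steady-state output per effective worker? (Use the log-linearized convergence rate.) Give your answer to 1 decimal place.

Near the steady state the convergence rate is λ = (1 − α)(n + g + δ).
λ = (1 − 0.37) × 0.151 = 0.63 × 0.151 = 0.09513
Half-life = ln 2 / λ = 0.6931 / 0.09513 ≈ 7.29 years

half-life ≈ 7.3 years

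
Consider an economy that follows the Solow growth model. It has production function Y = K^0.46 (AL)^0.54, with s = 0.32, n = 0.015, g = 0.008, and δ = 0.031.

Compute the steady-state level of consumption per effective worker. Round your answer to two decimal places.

c* = 3.10

At the steady state, Δk = 0, so s·k^α = (n + g + δ)·k.
Dividing both sides by k: k^(1−α) = s / (n + g + δ).
k^0.54 = 0.32 / (0.015 + 0.008 + 0.031) = 0.32 / 0.054 = 5.9259
k* = 5.9259^(1/0.54) ≈ 26.9790
y* = (k*)^α = 26.9790^0.46 ≈ 4.5527
c* = (1 − s)·y* = (1 − 0.32) × 4.5527 ≈ 3.0958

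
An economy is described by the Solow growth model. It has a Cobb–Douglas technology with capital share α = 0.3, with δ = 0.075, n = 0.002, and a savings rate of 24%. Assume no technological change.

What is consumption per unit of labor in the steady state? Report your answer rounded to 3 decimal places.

In steady state, investment equals break-even investment: s·k^α = (n + δ)·k.
Dividing both sides by k: k^(1−α) = s / (n + δ).
k^0.7 = 0.24 / (0.002 + 0.075) = 0.24 / 0.077 = 3.1169
k* = 3.1169^(1/0.7) ≈ 5.0736
y* = (k*)^α = 5.0736^0.3 ≈ 1.6278
c* = (1 − s)·y* = (1 − 0.24) × 1.6278 ≈ 1.2371

c* ≈ 1.237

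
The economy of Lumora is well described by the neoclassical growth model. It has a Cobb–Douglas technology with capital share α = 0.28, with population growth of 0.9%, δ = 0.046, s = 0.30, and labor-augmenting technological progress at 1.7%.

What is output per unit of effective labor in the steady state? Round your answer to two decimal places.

Steady state requires s·f(k) = (n + g + δ)·k, i.e. s·k^α = (n + g + δ)·k.
Rearranging, k^(1−α) = s / (n + g + δ).
k^0.72 = 0.30 / (0.009 + 0.017 + 0.046) = 0.30 / 0.072 = 4.1667
k* = 4.1667^(1/0.72) ≈ 7.2581
y* = (k*)^α = 7.2581^0.28 ≈ 1.7419

y* ≈ 1.74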